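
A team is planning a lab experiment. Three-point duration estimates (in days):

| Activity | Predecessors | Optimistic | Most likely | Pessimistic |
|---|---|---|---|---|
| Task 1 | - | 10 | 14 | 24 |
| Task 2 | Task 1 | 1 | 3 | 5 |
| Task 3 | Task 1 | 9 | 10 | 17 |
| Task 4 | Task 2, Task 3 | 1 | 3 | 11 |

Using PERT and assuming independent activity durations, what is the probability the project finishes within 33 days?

te_Task 1 = (10 + 4·14 + 24)/6 = 90/6 = 15; σ²_Task 1 = ((24−10)/6)² = 5.444
te_Task 2 = (1 + 4·3 + 5)/6 = 18/6 = 3; σ²_Task 2 = ((5−1)/6)² = 0.444
te_Task 3 = (9 + 4·10 + 17)/6 = 66/6 = 11; σ²_Task 3 = ((17−9)/6)² = 1.778
te_Task 4 = (1 + 4·3 + 11)/6 = 24/6 = 4; σ²_Task 4 = ((11−1)/6)² = 2.778

Forward pass:
ES_Task 1 = 0; EF_Task 1 = 15
ES_Task 2 = 15; EF_Task 2 = 15+3 = 18
ES_Task 3 = 15; EF_Task 3 = 15+11 = 26
ES_Task 4 = max(EF_Task 2=18, EF_Task 3=26) = 26; EF_Task 4 = 26+4 = 30
Expected project duration μ = 30 days. Critical path: Task 1 → Task 3 → Task 4.

Variance along critical path = 5.444 + 1.778 + 2.778 = 10.000; σ = √10.000 = 3.162 days.
Z = (33 − 30) / 3.162 = 0.949
P(T ≤ 33) = Φ(0.949) ≈ 0.829

0.829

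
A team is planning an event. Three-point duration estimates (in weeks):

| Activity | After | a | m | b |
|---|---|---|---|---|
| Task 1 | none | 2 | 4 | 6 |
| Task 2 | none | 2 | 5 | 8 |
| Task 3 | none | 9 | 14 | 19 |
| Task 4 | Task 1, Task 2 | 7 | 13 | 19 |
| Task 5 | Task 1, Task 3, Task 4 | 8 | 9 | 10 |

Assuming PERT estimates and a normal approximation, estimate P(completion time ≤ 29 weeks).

te_Task 1 = (2 + 4·4 + 6)/6 = 24/6 = 4; σ²_Task 1 = ((6−2)/6)² = 0.444
te_Task 2 = (2 + 4·5 + 8)/6 = 30/6 = 5; σ²_Task 2 = ((8−2)/6)² = 1.000
te_Task 3 = (9 + 4·14 + 19)/6 = 84/6 = 14; σ²_Task 3 = ((19−9)/6)² = 2.778
te_Task 4 = (7 + 4·13 + 19)/6 = 78/6 = 13; σ²_Task 4 = ((19−7)/6)² = 4.000
te_Task 5 = (8 + 4·9 + 10)/6 = 54/6 = 9; σ²_Task 5 = ((10−8)/6)² = 0.111

Forward pass:
ES_Task 1 = 0; EF_Task 1 = 4
ES_Task 2 = 0; EF_Task 2 = 5
ES_Task 3 = 0; EF_Task 3 = 14
ES_Task 4 = max(EF_Task 1=4, EF_Task 2=5) = 5; EF_Task 4 = 5+13 = 18
ES_Task 5 = max(EF_Task 1=4, EF_Task 3=14, EF_Task 4=18) = 18; EF_Task 5 = 18+9 = 27
Expected project duration μ = 27 weeks. Critical path: Task 2 → Task 4 → Task 5.

Variance along critical path = 1.000 + 4.000 + 0.111 = 5.111; σ = √5.111 = 2.261 weeks.
Z = (29 − 27) / 2.261 = 0.885
P(T ≤ 29) = Φ(0.885) ≈ 0.812

0.812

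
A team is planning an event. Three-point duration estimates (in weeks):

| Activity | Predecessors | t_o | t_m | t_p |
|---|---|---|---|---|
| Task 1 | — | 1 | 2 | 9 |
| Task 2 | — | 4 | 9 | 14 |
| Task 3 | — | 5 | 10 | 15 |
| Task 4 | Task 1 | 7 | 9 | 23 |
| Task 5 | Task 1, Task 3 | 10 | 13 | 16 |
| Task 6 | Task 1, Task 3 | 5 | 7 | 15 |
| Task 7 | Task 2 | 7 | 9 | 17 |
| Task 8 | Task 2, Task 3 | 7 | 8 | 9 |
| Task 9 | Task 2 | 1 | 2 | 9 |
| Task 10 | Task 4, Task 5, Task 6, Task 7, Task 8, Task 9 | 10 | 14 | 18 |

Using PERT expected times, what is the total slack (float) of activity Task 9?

te_Task 1 = (1 + 4·2 + 9)/6 = 18/6 = 3
te_Task 2 = (4 + 4·9 + 14)/6 = 54/6 = 9
te_Task 3 = (5 + 4·10 + 15)/6 = 60/6 = 10
te_Task 4 = (7 + 4·9 + 23)/6 = 66/6 = 11
te_Task 5 = (10 + 4·13 + 16)/6 = 78/6 = 13
te_Task 6 = (5 + 4·7 + 15)/6 = 48/6 = 8
te_Task 7 = (7 + 4·9 + 17)/6 = 60/6 = 10
te_Task 8 = (7 + 4·8 + 9)/6 = 48/6 = 8
te_Task 9 = (1 + 4·2 + 9)/6 = 18/6 = 3
te_Task 10 = (10 + 4·14 + 18)/6 = 84/6 = 14

Forward pass:
ES_Task 1 = 0; EF_Task 1 = 3
ES_Task 2 = 0; EF_Task 2 = 9
ES_Task 3 = 0; EF_Task 3 = 10
ES_Task 4 = 3; EF_Task 4 = 3+11 = 14
ES_Task 5 = max(EF_Task 1=3, EF_Task 3=10) = 10; EF_Task 5 = 10+13 = 23
ES_Task 6 = max(EF_Task 1=3, EF_Task 3=10) = 10; EF_Task 6 = 10+8 = 18
ES_Task 7 = 9; EF_Task 7 = 9+10 = 19
ES_Task 8 = max(EF_Task 2=9, EF_Task 3=10) = 10; EF_Task 8 = 10+8 = 18
ES_Task 9 = 9; EF_Task 9 = 9+3 = 12
ES_Task 10 = max(EF_Task 4=14, EF_Task 5=23, EF_Task 6=18, EF_Task 7=19, EF_Task 8=18, EF_Task 9=12) = 23; EF_Task 10 = 23+14 = 37
Expected project duration μ = 37 weeks. Critical path: Task 3 → Task 5 → Task 10.

Backward pass:
LF_Task 10 = 37; LS_Task 10 = 37−14 = 23
LF_Task 9 = LS_Task 10 = 23; LS_Task 9 = 23−3 = 20
LF_Task 8 = LS_Task 10 = 23; LS_Task 8 = 23−8 = 15
LF_Task 7 = LS_Task 10 = 23; LS_Task 7 = 23−10 = 13
LF_Task 6 = LS_Task 10 = 23; LS_Task 6 = 23−8 = 15
LF_Task 5 = LS_Task 10 = 23; LS_Task 5 = 23−13 = 10
LF_Task 4 = LS_Task 10 = 23; LS_Task 4 = 23−11 = 12
LF_Task 3 = min(LS_Task 5=10, LS_Task 6=15, LS_Task 8=15) = 10; LS_Task 3 = 10−10 = 0
LF_Task 2 = min(LS_Task 7=13, LS_Task 8=15, LS_Task 9=20) = 13; LS_Task 2 = 13−9 = 4
LF_Task 1 = min(LS_Task 4=12, LS_Task 5=10, LS_Task 6=15) = 10; LS_Task 1 = 10−3 = 7
Slack_Task 9 = LS_Task 9 − ES_Task 9 = 20 − 9 = 11

11 weeks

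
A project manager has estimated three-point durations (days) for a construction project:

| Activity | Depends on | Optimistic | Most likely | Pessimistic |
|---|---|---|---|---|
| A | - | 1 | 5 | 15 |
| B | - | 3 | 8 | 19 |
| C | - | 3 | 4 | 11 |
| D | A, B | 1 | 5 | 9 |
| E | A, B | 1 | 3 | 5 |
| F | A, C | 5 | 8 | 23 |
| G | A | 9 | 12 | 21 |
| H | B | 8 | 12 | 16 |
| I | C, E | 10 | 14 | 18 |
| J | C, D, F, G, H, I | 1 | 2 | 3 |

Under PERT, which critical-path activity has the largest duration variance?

te_A = (1 + 4·5 + 15)/6 = 36/6 = 6; σ²_A = ((15−1)/6)² = 5.444
te_B = (3 + 4·8 + 19)/6 = 54/6 = 9; σ²_B = ((19−3)/6)² = 7.111
te_C = (3 + 4·4 + 11)/6 = 30/6 = 5; σ²_C = ((11−3)/6)² = 1.778
te_D = (1 + 4·5 + 9)/6 = 30/6 = 5; σ²_D = ((9−1)/6)² = 1.778
te_E = (1 + 4·3 + 5)/6 = 18/6 = 3; σ²_E = ((5−1)/6)² = 0.444
te_F = (5 + 4·8 + 23)/6 = 60/6 = 10; σ²_F = ((23−5)/6)² = 9.000
te_G = (9 + 4·12 + 21)/6 = 78/6 = 13; σ²_G = ((21−9)/6)² = 4.000
te_H = (8 + 4·12 + 16)/6 = 72/6 = 12; σ²_H = ((16−8)/6)² = 1.778
te_I = (10 + 4·14 + 18)/6 = 84/6 = 14; σ²_I = ((18−10)/6)² = 1.778
te_J = (1 + 4·2 + 3)/6 = 12/6 = 2; σ²_J = ((3−1)/6)² = 0.111

Forward pass:
ES_A = 0; EF_A = 6
ES_B = 0; EF_B = 9
ES_C = 0; EF_C = 5
ES_D = max(EF_A=6, EF_B=9) = 9; EF_D = 9+5 = 14
ES_E = max(EF_A=6, EF_B=9) = 9; EF_E = 9+3 = 12
ES_F = max(EF_A=6, EF_C=5) = 6; EF_F = 6+10 = 16
ES_G = 6; EF_G = 6+13 = 19
ES_H = 9; EF_H = 9+12 = 21
ES_I = max(EF_C=5, EF_E=12) = 12; EF_I = 12+14 = 26
ES_J = max(EF_C=5, EF_D=14, EF_F=16, EF_G=19, EF_H=21, EF_I=26) = 26; EF_J = 26+2 = 28
Expected project duration μ = 28 days. Critical path: B → E → I → J.

Variances on critical path: σ²_B=7.111, σ²_E=0.444, σ²_I=1.778, σ²_J=0.111.
Largest is σ²_B = 7.111.

B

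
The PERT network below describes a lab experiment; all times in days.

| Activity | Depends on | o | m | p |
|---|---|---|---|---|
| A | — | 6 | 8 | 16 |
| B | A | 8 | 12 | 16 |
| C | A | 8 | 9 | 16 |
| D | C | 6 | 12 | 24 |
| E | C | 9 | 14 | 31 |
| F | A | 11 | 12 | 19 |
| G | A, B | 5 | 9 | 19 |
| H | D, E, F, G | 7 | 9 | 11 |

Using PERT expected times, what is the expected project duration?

44 days

te_A = (6 + 4·8 + 16)/6 = 54/6 = 9
te_B = (8 + 4·12 + 16)/6 = 72/6 = 12
te_C = (8 + 4·9 + 16)/6 = 60/6 = 10
te_D = (6 + 4·12 + 24)/6 = 78/6 = 13
te_E = (9 + 4·14 + 31)/6 = 96/6 = 16
te_F = (11 + 4·12 + 19)/6 = 78/6 = 13
te_G = (5 + 4·9 + 19)/6 = 60/6 = 10
te_H = (7 + 4·9 + 11)/6 = 54/6 = 9

Forward pass:
ES_A = 0; EF_A = 9
ES_B = 9; EF_B = 9+12 = 21
ES_C = 9; EF_C = 9+10 = 19
ES_D = 19; EF_D = 19+13 = 32
ES_E = 19; EF_E = 19+16 = 35
ES_F = 9; EF_F = 9+13 = 22
ES_G = max(EF_A=9, EF_B=21) = 21; EF_G = 21+10 = 31
ES_H = max(EF_D=32, EF_E=35, EF_F=22, EF_G=31) = 35; EF_H = 35+9 = 44
Expected project duration μ = 44 days. Critical path: A → C → E → H.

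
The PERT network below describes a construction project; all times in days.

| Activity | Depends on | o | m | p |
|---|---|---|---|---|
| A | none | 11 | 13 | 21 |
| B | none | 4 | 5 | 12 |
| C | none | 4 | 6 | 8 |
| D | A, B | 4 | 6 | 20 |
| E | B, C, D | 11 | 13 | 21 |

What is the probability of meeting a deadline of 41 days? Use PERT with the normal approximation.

0.920

te_A = (11 + 4·13 + 21)/6 = 84/6 = 14; σ²_A = ((21−11)/6)² = 2.778
te_B = (4 + 4·5 + 12)/6 = 36/6 = 6; σ²_B = ((12−4)/6)² = 1.778
te_C = (4 + 4·6 + 8)/6 = 36/6 = 6; σ²_C = ((8−4)/6)² = 0.444
te_D = (4 + 4·6 + 20)/6 = 48/6 = 8; σ²_D = ((20−4)/6)² = 7.111
te_E = (11 + 4·13 + 21)/6 = 84/6 = 14; σ²_E = ((21−11)/6)² = 2.778

Forward pass:
ES_A = 0; EF_A = 14
ES_B = 0; EF_B = 6
ES_C = 0; EF_C = 6
ES_D = max(EF_A=14, EF_B=6) = 14; EF_D = 14+8 = 22
ES_E = max(EF_B=6, EF_C=6, EF_D=22) = 22; EF_E = 22+14 = 36
Expected project duration μ = 36 days. Critical path: A → D → E.

Variance along critical path = 2.778 + 7.111 + 2.778 = 12.667; σ = √12.667 = 3.559 days.
Z = (41 − 36) / 3.559 = 1.405
P(T ≤ 41) = Φ(1.405) ≈ 0.920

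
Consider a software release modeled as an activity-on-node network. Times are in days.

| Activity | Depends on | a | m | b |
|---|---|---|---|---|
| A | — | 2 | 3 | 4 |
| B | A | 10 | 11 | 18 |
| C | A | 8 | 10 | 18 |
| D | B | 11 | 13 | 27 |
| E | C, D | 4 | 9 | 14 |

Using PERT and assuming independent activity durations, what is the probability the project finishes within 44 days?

te_A = (2 + 4·3 + 4)/6 = 18/6 = 3; σ²_A = ((4−2)/6)² = 0.111
te_B = (10 + 4·11 + 18)/6 = 72/6 = 12; σ²_B = ((18−10)/6)² = 1.778
te_C = (8 + 4·10 + 18)/6 = 66/6 = 11; σ²_C = ((18−8)/6)² = 2.778
te_D = (11 + 4·13 + 27)/6 = 90/6 = 15; σ²_D = ((27−11)/6)² = 7.111
te_E = (4 + 4·9 + 14)/6 = 54/6 = 9; σ²_E = ((14−4)/6)² = 2.778

Forward pass:
ES_A = 0; EF_A = 3
ES_B = 3; EF_B = 3+12 = 15
ES_C = 3; EF_C = 3+11 = 14
ES_D = 15; EF_D = 15+15 = 30
ES_E = max(EF_C=14, EF_D=30) = 30; EF_E = 30+9 = 39
Expected project duration μ = 39 days. Critical path: A → B → D → E.

Variance along critical path = 0.111 + 1.778 + 7.111 + 2.778 = 11.778; σ = √11.778 = 3.432 days.
Z = (44 − 39) / 3.432 = 1.457
P(T ≤ 44) = Φ(1.457) ≈ 0.927

0.927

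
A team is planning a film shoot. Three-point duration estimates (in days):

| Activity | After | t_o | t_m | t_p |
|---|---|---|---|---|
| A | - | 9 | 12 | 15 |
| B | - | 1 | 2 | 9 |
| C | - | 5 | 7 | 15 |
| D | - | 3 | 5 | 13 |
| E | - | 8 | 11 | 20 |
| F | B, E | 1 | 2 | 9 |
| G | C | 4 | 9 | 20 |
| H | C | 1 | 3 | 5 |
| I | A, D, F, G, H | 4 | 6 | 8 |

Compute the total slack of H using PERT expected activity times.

7 days

te_A = (9 + 4·12 + 15)/6 = 72/6 = 12
te_B = (1 + 4·2 + 9)/6 = 18/6 = 3
te_C = (5 + 4·7 + 15)/6 = 48/6 = 8
te_D = (3 + 4·5 + 13)/6 = 36/6 = 6
te_E = (8 + 4·11 + 20)/6 = 72/6 = 12
te_F = (1 + 4·2 + 9)/6 = 18/6 = 3
te_G = (4 + 4·9 + 20)/6 = 60/6 = 10
te_H = (1 + 4·3 + 5)/6 = 18/6 = 3
te_I = (4 + 4·6 + 8)/6 = 36/6 = 6

Forward pass:
ES_A = 0; EF_A = 12
ES_B = 0; EF_B = 3
ES_C = 0; EF_C = 8
ES_D = 0; EF_D = 6
ES_E = 0; EF_E = 12
ES_F = max(EF_B=3, EF_E=12) = 12; EF_F = 12+3 = 15
ES_G = 8; EF_G = 8+10 = 18
ES_H = 8; EF_H = 8+3 = 11
ES_I = max(EF_A=12, EF_D=6, EF_F=15, EF_G=18, EF_H=11) = 18; EF_I = 18+6 = 24
Expected project duration μ = 24 days. Critical path: C → G → I.

Backward pass:
LF_I = 24; LS_I = 24−6 = 18
LF_H = LS_I = 18; LS_H = 18−3 = 15
LF_G = LS_I = 18; LS_G = 18−10 = 8
LF_F = LS_I = 18; LS_F = 18−3 = 15
LF_E = LS_F = 15; LS_E = 15−12 = 3
LF_D = LS_I = 18; LS_D = 18−6 = 12
LF_C = min(LS_G=8, LS_H=15) = 8; LS_C = 8−8 = 0
LF_B = LS_F = 15; LS_B = 15−3 = 12
LF_A = LS_I = 18; LS_A = 18−12 = 6
Slack_H = LS_H − ES_H = 15 − 8 = 7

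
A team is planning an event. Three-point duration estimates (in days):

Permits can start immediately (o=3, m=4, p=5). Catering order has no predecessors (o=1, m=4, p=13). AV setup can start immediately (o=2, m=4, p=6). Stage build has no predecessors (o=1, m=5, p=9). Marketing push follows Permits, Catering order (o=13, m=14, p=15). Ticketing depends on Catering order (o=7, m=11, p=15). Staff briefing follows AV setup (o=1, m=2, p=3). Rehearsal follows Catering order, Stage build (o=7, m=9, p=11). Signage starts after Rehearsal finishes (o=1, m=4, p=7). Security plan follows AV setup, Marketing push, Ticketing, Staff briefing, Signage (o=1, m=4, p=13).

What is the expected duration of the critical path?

24 days

te_Permits = (3 + 4·4 + 5)/6 = 24/6 = 4
te_Catering order = (1 + 4·4 + 13)/6 = 30/6 = 5
te_AV setup = (2 + 4·4 + 6)/6 = 24/6 = 4
te_Stage build = (1 + 4·5 + 9)/6 = 30/6 = 5
te_Marketing push = (13 + 4·14 + 15)/6 = 84/6 = 14
te_Ticketing = (7 + 4·11 + 15)/6 = 66/6 = 11
te_Staff briefing = (1 + 4·2 + 3)/6 = 12/6 = 2
te_Rehearsal = (7 + 4·9 + 11)/6 = 54/6 = 9
te_Signage = (1 + 4·4 + 7)/6 = 24/6 = 4
te_Security plan = (1 + 4·4 + 13)/6 = 30/6 = 5

Forward pass:
ES_Permits = 0; EF_Permits = 4
ES_Catering order = 0; EF_Catering order = 5
ES_AV setup = 0; EF_AV setup = 4
ES_Stage build = 0; EF_Stage build = 5
ES_Marketing push = max(EF_Permits=4, EF_Catering order=5) = 5; EF_Marketing push = 5+14 = 19
ES_Ticketing = 5; EF_Ticketing = 5+11 = 16
ES_Staff briefing = 4; EF_Staff briefing = 4+2 = 6
ES_Rehearsal = max(EF_Catering order=5, EF_Stage build=5) = 5; EF_Rehearsal = 5+9 = 14
ES_Signage = 14; EF_Signage = 14+4 = 18
ES_Security plan = max(EF_AV setup=4, EF_Marketing push=19, EF_Ticketing=16, EF_Staff briefing=6, EF_Signage=18) = 19; EF_Security plan = 19+5 = 24
Expected project duration μ = 24 days. Critical path: Catering order → Marketing push → Security plan.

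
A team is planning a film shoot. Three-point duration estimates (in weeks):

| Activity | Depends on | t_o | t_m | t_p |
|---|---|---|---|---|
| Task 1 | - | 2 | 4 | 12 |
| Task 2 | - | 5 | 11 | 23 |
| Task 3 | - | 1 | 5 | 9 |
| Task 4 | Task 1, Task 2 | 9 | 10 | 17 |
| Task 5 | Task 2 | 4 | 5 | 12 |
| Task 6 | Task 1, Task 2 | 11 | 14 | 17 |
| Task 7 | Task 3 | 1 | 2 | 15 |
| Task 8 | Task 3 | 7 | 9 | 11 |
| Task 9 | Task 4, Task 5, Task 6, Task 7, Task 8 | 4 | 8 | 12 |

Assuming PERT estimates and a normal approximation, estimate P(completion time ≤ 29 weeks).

0.073

te_Task 1 = (2 + 4·4 + 12)/6 = 30/6 = 5; σ²_Task 1 = ((12−2)/6)² = 2.778
te_Task 2 = (5 + 4·11 + 23)/6 = 72/6 = 12; σ²_Task 2 = ((23−5)/6)² = 9.000
te_Task 3 = (1 + 4·5 + 9)/6 = 30/6 = 5; σ²_Task 3 = ((9−1)/6)² = 1.778
te_Task 4 = (9 + 4·10 + 17)/6 = 66/6 = 11; σ²_Task 4 = ((17−9)/6)² = 1.778
te_Task 5 = (4 + 4·5 + 12)/6 = 36/6 = 6; σ²_Task 5 = ((12−4)/6)² = 1.778
te_Task 6 = (11 + 4·14 + 17)/6 = 84/6 = 14; σ²_Task 6 = ((17−11)/6)² = 1.000
te_Task 7 = (1 + 4·2 + 15)/6 = 24/6 = 4; σ²_Task 7 = ((15−1)/6)² = 5.444
te_Task 8 = (7 + 4·9 + 11)/6 = 54/6 = 9; σ²_Task 8 = ((11−7)/6)² = 0.444
te_Task 9 = (4 + 4·8 + 12)/6 = 48/6 = 8; σ²_Task 9 = ((12−4)/6)² = 1.778

Forward pass:
ES_Task 1 = 0; EF_Task 1 = 5
ES_Task 2 = 0; EF_Task 2 = 12
ES_Task 3 = 0; EF_Task 3 = 5
ES_Task 4 = max(EF_Task 1=5, EF_Task 2=12) = 12; EF_Task 4 = 12+11 = 23
ES_Task 5 = 12; EF_Task 5 = 12+6 = 18
ES_Task 6 = max(EF_Task 1=5, EF_Task 2=12) = 12; EF_Task 6 = 12+14 = 26
ES_Task 7 = 5; EF_Task 7 = 5+4 = 9
ES_Task 8 = 5; EF_Task 8 = 5+9 = 14
ES_Task 9 = max(EF_Task 4=23, EF_Task 5=18, EF_Task 6=26, EF_Task 7=9, EF_Task 8=14) = 26; EF_Task 9 = 26+8 = 34
Expected project duration μ = 34 weeks. Critical path: Task 2 → Task 6 → Task 9.

Variance along critical path = 9.000 + 1.000 + 1.778 = 11.778; σ = √11.778 = 3.432 weeks.
Z = (29 − 34) / 3.432 = -1.457
P(T ≤ 29) = Φ(-1.457) ≈ 0.073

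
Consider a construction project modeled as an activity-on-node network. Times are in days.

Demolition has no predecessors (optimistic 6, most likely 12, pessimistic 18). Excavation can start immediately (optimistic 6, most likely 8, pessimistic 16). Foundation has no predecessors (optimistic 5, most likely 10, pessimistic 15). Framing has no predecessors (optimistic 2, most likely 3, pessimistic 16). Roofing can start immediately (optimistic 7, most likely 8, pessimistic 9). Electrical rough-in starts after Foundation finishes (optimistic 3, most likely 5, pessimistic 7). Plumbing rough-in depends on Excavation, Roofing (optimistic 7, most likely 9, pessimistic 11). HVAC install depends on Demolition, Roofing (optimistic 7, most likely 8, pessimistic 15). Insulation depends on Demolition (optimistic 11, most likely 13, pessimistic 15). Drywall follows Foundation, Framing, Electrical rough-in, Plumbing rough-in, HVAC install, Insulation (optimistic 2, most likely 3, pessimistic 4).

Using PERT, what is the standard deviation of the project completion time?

te_Demolition = (6 + 4·12 + 18)/6 = 72/6 = 12; σ²_Demolition = ((18−6)/6)² = 4.000
te_Excavation = (6 + 4·8 + 16)/6 = 54/6 = 9; σ²_Excavation = ((16−6)/6)² = 2.778
te_Foundation = (5 + 4·10 + 15)/6 = 60/6 = 10; σ²_Foundation = ((15−5)/6)² = 2.778
te_Framing = (2 + 4·3 + 16)/6 = 30/6 = 5; σ²_Framing = ((16−2)/6)² = 5.444
te_Roofing = (7 + 4·8 + 9)/6 = 48/6 = 8; σ²_Roofing = ((9−7)/6)² = 0.111
te_Electrical rough-in = (3 + 4·5 + 7)/6 = 30/6 = 5; σ²_Electrical rough-in = ((7−3)/6)² = 0.444
te_Plumbing rough-in = (7 + 4·9 + 11)/6 = 54/6 = 9; σ²_Plumbing rough-in = ((11−7)/6)² = 0.444
te_HVAC install = (7 + 4·8 + 15)/6 = 54/6 = 9; σ²_HVAC install = ((15−7)/6)² = 1.778
te_Insulation = (11 + 4·13 + 15)/6 = 78/6 = 13; σ²_Insulation = ((15−11)/6)² = 0.444
te_Drywall = (2 + 4·3 + 4)/6 = 18/6 = 3; σ²_Drywall = ((4−2)/6)² = 0.111

Forward pass:
ES_Demolition = 0; EF_Demolition = 12
ES_Excavation = 0; EF_Excavation = 9
ES_Foundation = 0; EF_Foundation = 10
ES_Framing = 0; EF_Framing = 5
ES_Roofing = 0; EF_Roofing = 8
ES_Electrical rough-in = 10; EF_Electrical rough-in = 10+5 = 15
ES_Plumbing rough-in = max(EF_Excavation=9, EF_Roofing=8) = 9; EF_Plumbing rough-in = 9+9 = 18
ES_HVAC install = max(EF_Demolition=12, EF_Roofing=8) = 12; EF_HVAC install = 12+9 = 21
ES_Insulation = 12; EF_Insulation = 12+13 = 25
ES_Drywall = max(EF_Foundation=10, EF_Framing=5, EF_Electrical rough-in=15, EF_Plumbing rough-in=18, EF_HVAC install=21, EF_Insulation=25) = 25; EF_Drywall = 25+3 = 28
Expected project duration μ = 28 days. Critical path: Demolition → Insulation → Drywall.

Variance along critical path = 4.000 + 0.444 + 0.111 = 4.556
σ = √4.556 = 2.134 days

2.13 days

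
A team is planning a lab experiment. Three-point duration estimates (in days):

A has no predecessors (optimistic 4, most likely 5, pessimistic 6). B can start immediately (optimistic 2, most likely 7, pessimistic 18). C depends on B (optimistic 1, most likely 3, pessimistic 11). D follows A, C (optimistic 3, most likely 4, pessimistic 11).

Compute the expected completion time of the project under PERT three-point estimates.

17 days

te_A = (4 + 4·5 + 6)/6 = 30/6 = 5
te_B = (2 + 4·7 + 18)/6 = 48/6 = 8
te_C = (1 + 4·3 + 11)/6 = 24/6 = 4
te_D = (3 + 4·4 + 11)/6 = 30/6 = 5

Forward pass:
ES_A = 0; EF_A = 5
ES_B = 0; EF_B = 8
ES_C = 8; EF_C = 8+4 = 12
ES_D = max(EF_A=5, EF_C=12) = 12; EF_D = 12+5 = 17
Expected project duration μ = 17 days. Critical path: B → C → D.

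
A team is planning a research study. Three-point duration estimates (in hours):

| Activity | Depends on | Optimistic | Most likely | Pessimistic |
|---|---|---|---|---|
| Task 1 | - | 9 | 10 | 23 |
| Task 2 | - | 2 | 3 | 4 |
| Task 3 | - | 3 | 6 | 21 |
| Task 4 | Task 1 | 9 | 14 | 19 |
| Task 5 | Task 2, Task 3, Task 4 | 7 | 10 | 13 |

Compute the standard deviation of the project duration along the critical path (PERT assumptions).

te_Task 1 = (9 + 4·10 + 23)/6 = 72/6 = 12; σ²_Task 1 = ((23−9)/6)² = 5.444
te_Task 2 = (2 + 4·3 + 4)/6 = 18/6 = 3; σ²_Task 2 = ((4−2)/6)² = 0.111
te_Task 3 = (3 + 4·6 + 21)/6 = 48/6 = 8; σ²_Task 3 = ((21−3)/6)² = 9.000
te_Task 4 = (9 + 4·14 + 19)/6 = 84/6 = 14; σ²_Task 4 = ((19−9)/6)² = 2.778
te_Task 5 = (7 + 4·10 + 13)/6 = 60/6 = 10; σ²_Task 5 = ((13−7)/6)² = 1.000

Forward pass:
ES_Task 1 = 0; EF_Task 1 = 12
ES_Task 2 = 0; EF_Task 2 = 3
ES_Task 3 = 0; EF_Task 3 = 8
ES_Task 4 = 12; EF_Task 4 = 12+14 = 26
ES_Task 5 = max(EF_Task 2=3, EF_Task 3=8, EF_Task 4=26) = 26; EF_Task 5 = 26+10 = 36
Expected project duration μ = 36 hours. Critical path: Task 1 → Task 4 → Task 5.

Variance along critical path = 5.444 + 2.778 + 1.000 = 9.222
σ = √9.222 = 3.037 hours

3.04 hours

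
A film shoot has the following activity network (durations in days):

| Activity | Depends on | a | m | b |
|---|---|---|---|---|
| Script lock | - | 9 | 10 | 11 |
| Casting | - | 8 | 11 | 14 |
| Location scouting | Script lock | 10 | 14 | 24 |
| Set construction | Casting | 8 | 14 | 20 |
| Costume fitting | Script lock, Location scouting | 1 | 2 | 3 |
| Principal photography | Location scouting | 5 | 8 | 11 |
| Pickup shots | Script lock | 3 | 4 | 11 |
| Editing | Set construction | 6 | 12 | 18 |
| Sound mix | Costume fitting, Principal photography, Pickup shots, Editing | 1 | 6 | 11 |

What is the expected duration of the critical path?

43 days

te_Script lock = (9 + 4·10 + 11)/6 = 60/6 = 10
te_Casting = (8 + 4·11 + 14)/6 = 66/6 = 11
te_Location scouting = (10 + 4·14 + 24)/6 = 90/6 = 15
te_Set construction = (8 + 4·14 + 20)/6 = 84/6 = 14
te_Costume fitting = (1 + 4·2 + 3)/6 = 12/6 = 2
te_Principal photography = (5 + 4·8 + 11)/6 = 48/6 = 8
te_Pickup shots = (3 + 4·4 + 11)/6 = 30/6 = 5
te_Editing = (6 + 4·12 + 18)/6 = 72/6 = 12
te_Sound mix = (1 + 4·6 + 11)/6 = 36/6 = 6

Forward pass:
ES_Script lock = 0; EF_Script lock = 10
ES_Casting = 0; EF_Casting = 11
ES_Location scouting = 10; EF_Location scouting = 10+15 = 25
ES_Set construction = 11; EF_Set construction = 11+14 = 25
ES_Costume fitting = max(EF_Script lock=10, EF_Location scouting=25) = 25; EF_Costume fitting = 25+2 = 27
ES_Principal photography = 25; EF_Principal photography = 25+8 = 33
ES_Pickup shots = 10; EF_Pickup shots = 10+5 = 15
ES_Editing = 25; EF_Editing = 25+12 = 37
ES_Sound mix = max(EF_Costume fitting=27, EF_Principal photography=33, EF_Pickup shots=15, EF_Editing=37) = 37; EF_Sound mix = 37+6 = 43
Expected project duration μ = 43 days. Critical path: Casting → Set construction → Editing → Sound mix.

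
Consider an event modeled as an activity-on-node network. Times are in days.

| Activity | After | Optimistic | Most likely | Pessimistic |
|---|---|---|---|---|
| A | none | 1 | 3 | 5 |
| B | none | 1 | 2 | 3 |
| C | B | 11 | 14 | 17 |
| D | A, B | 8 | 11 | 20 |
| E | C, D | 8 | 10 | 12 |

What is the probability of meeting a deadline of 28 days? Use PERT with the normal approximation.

te_A = (1 + 4·3 + 5)/6 = 18/6 = 3; σ²_A = ((5−1)/6)² = 0.444
te_B = (1 + 4·2 + 3)/6 = 12/6 = 2; σ²_B = ((3−1)/6)² = 0.111
te_C = (11 + 4·14 + 17)/6 = 84/6 = 14; σ²_C = ((17−11)/6)² = 1.000
te_D = (8 + 4·11 + 20)/6 = 72/6 = 12; σ²_D = ((20−8)/6)² = 4.000
te_E = (8 + 4·10 + 12)/6 = 60/6 = 10; σ²_E = ((12−8)/6)² = 0.444

Forward pass:
ES_A = 0; EF_A = 3
ES_B = 0; EF_B = 2
ES_C = 2; EF_C = 2+14 = 16
ES_D = max(EF_A=3, EF_B=2) = 3; EF_D = 3+12 = 15
ES_E = max(EF_C=16, EF_D=15) = 16; EF_E = 16+10 = 26
Expected project duration μ = 26 days. Critical path: B → C → E.

Variance along critical path = 0.111 + 1.000 + 0.444 = 1.556; σ = √1.556 = 1.247 days.
Z = (28 − 26) / 1.247 = 1.604
P(T ≤ 28) = Φ(1.604) ≈ 0.946

0.946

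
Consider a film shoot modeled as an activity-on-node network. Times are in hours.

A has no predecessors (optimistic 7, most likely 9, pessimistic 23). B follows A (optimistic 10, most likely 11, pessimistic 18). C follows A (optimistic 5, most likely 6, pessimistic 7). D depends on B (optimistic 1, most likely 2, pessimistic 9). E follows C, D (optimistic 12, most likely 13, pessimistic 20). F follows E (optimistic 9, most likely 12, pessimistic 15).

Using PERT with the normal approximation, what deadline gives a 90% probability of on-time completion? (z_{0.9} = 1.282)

56.7 hours

te_A = (7 + 4·9 + 23)/6 = 66/6 = 11; σ²_A = ((23−7)/6)² = 7.111
te_B = (10 + 4·11 + 18)/6 = 72/6 = 12; σ²_B = ((18−10)/6)² = 1.778
te_C = (5 + 4·6 + 7)/6 = 36/6 = 6; σ²_C = ((7−5)/6)² = 0.111
te_D = (1 + 4·2 + 9)/6 = 18/6 = 3; σ²_D = ((9−1)/6)² = 1.778
te_E = (12 + 4·13 + 20)/6 = 84/6 = 14; σ²_E = ((20−12)/6)² = 1.778
te_F = (9 + 4·12 + 15)/6 = 72/6 = 12; σ²_F = ((15−9)/6)² = 1.000

Forward pass:
ES_A = 0; EF_A = 11
ES_B = 11; EF_B = 11+12 = 23
ES_C = 11; EF_C = 11+6 = 17
ES_D = 23; EF_D = 23+3 = 26
ES_E = max(EF_C=17, EF_D=26) = 26; EF_E = 26+14 = 40
ES_F = 40; EF_F = 40+12 = 52
Expected project duration μ = 52 hours. Critical path: A → B → D → E → F.

Variance along critical path = 7.111 + 1.778 + 1.778 + 1.778 + 1.000 = 13.444; σ = 3.667 hours.
D = μ + z·σ = 52 + 1.282·3.667 = 56.7 hours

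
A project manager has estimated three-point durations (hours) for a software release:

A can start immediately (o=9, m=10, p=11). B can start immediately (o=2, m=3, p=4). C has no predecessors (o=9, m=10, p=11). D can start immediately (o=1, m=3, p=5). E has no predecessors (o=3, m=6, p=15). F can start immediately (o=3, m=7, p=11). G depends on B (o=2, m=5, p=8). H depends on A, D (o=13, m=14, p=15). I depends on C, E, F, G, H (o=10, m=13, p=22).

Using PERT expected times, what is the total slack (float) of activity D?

7 hours

te_A = (9 + 4·10 + 11)/6 = 60/6 = 10
te_B = (2 + 4·3 + 4)/6 = 18/6 = 3
te_C = (9 + 4·10 + 11)/6 = 60/6 = 10
te_D = (1 + 4·3 + 5)/6 = 18/6 = 3
te_E = (3 + 4·6 + 15)/6 = 42/6 = 7
te_F = (3 + 4·7 + 11)/6 = 42/6 = 7
te_G = (2 + 4·5 + 8)/6 = 30/6 = 5
te_H = (13 + 4·14 + 15)/6 = 84/6 = 14
te_I = (10 + 4·13 + 22)/6 = 84/6 = 14

Forward pass:
ES_A = 0; EF_A = 10
ES_B = 0; EF_B = 3
ES_C = 0; EF_C = 10
ES_D = 0; EF_D = 3
ES_E = 0; EF_E = 7
ES_F = 0; EF_F = 7
ES_G = 3; EF_G = 3+5 = 8
ES_H = max(EF_A=10, EF_D=3) = 10; EF_H = 10+14 = 24
ES_I = max(EF_C=10, EF_E=7, EF_F=7, EF_G=8, EF_H=24) = 24; EF_I = 24+14 = 38
Expected project duration μ = 38 hours. Critical path: A → H → I.

Backward pass:
LF_I = 38; LS_I = 38−14 = 24
LF_H = LS_I = 24; LS_H = 24−14 = 10
LF_G = LS_I = 24; LS_G = 24−5 = 19
LF_F = LS_I = 24; LS_F = 24−7 = 17
LF_E = LS_I = 24; LS_E = 24−7 = 17
LF_D = LS_H = 10; LS_D = 10−3 = 7
LF_C = LS_I = 24; LS_C = 24−10 = 14
LF_B = LS_G = 19; LS_B = 19−3 = 16
LF_A = LS_H = 10; LS_A = 10−10 = 0
Slack_D = LS_D − ES_D = 7 − 0 = 7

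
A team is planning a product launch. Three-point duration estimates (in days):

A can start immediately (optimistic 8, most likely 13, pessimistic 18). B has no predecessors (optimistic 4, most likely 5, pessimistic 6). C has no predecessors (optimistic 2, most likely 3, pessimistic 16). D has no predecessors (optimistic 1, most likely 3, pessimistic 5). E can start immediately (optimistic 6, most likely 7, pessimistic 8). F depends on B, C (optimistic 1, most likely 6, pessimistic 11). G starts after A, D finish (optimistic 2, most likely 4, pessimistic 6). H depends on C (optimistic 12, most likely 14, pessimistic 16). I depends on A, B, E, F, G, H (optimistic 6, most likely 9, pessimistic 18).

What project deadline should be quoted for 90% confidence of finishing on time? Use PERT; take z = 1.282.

te_A = (8 + 4·13 + 18)/6 = 78/6 = 13; σ²_A = ((18−8)/6)² = 2.778
te_B = (4 + 4·5 + 6)/6 = 30/6 = 5; σ²_B = ((6−4)/6)² = 0.111
te_C = (2 + 4·3 + 16)/6 = 30/6 = 5; σ²_C = ((16−2)/6)² = 5.444
te_D = (1 + 4·3 + 5)/6 = 18/6 = 3; σ²_D = ((5−1)/6)² = 0.444
te_E = (6 + 4·7 + 8)/6 = 42/6 = 7; σ²_E = ((8−6)/6)² = 0.111
te_F = (1 + 4·6 + 11)/6 = 36/6 = 6; σ²_F = ((11−1)/6)² = 2.778
te_G = (2 + 4·4 + 6)/6 = 24/6 = 4; σ²_G = ((6−2)/6)² = 0.444
te_H = (12 + 4·14 + 16)/6 = 84/6 = 14; σ²_H = ((16−12)/6)² = 0.444
te_I = (6 + 4·9 + 18)/6 = 60/6 = 10; σ²_I = ((18−6)/6)² = 4.000

Forward pass:
ES_A = 0; EF_A = 13
ES_B = 0; EF_B = 5
ES_C = 0; EF_C = 5
ES_D = 0; EF_D = 3
ES_E = 0; EF_E = 7
ES_F = max(EF_B=5, EF_C=5) = 5; EF_F = 5+6 = 11
ES_G = max(EF_A=13, EF_D=3) = 13; EF_G = 13+4 = 17
ES_H = 5; EF_H = 5+14 = 19
ES_I = max(EF_A=13, EF_B=5, EF_E=7, EF_F=11, EF_G=17, EF_H=19) = 19; EF_I = 19+10 = 29
Expected project duration μ = 29 days. Critical path: C → H → I.

Variance along critical path = 5.444 + 0.444 + 4.000 = 9.889; σ = 3.145 days.
D = μ + z·σ = 29 + 1.282·3.145 = 33.0 days

33.0 days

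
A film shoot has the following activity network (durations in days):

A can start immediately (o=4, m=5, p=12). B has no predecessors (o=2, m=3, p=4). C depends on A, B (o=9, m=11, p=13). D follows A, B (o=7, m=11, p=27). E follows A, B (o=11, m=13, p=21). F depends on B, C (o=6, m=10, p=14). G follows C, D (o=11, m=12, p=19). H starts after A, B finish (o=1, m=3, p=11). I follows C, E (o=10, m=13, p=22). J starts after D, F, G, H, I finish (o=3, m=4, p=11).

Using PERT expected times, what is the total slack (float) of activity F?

te_A = (4 + 4·5 + 12)/6 = 36/6 = 6
te_B = (2 + 4·3 + 4)/6 = 18/6 = 3
te_C = (9 + 4·11 + 13)/6 = 66/6 = 11
te_D = (7 + 4·11 + 27)/6 = 78/6 = 13
te_E = (11 + 4·13 + 21)/6 = 84/6 = 14
te_F = (6 + 4·10 + 14)/6 = 60/6 = 10
te_G = (11 + 4·12 + 19)/6 = 78/6 = 13
te_H = (1 + 4·3 + 11)/6 = 24/6 = 4
te_I = (10 + 4·13 + 22)/6 = 84/6 = 14
te_J = (3 + 4·4 + 11)/6 = 30/6 = 5

Forward pass:
ES_A = 0; EF_A = 6
ES_B = 0; EF_B = 3
ES_C = max(EF_A=6, EF_B=3) = 6; EF_C = 6+11 = 17
ES_D = max(EF_A=6, EF_B=3) = 6; EF_D = 6+13 = 19
ES_E = max(EF_A=6, EF_B=3) = 6; EF_E = 6+14 = 20
ES_F = max(EF_B=3, EF_C=17) = 17; EF_F = 17+10 = 27
ES_G = max(EF_C=17, EF_D=19) = 19; EF_G = 19+13 = 32
ES_H = max(EF_A=6, EF_B=3) = 6; EF_H = 6+4 = 10
ES_I = max(EF_C=17, EF_E=20) = 20; EF_I = 20+14 = 34
ES_J = max(EF_D=19, EF_F=27, EF_G=32, EF_H=10, EF_I=34) = 34; EF_J = 34+5 = 39
Expected project duration μ = 39 days. Critical path: A → E → I → J.

Backward pass:
LF_J = 39; LS_J = 39−5 = 34
LF_I = LS_J = 34; LS_I = 34−14 = 20
LF_H = LS_J = 34; LS_H = 34−4 = 30
LF_G = LS_J = 34; LS_G = 34−13 = 21
LF_F = LS_J = 34; LS_F = 34−10 = 24
LF_E = LS_I = 20; LS_E = 20−14 = 6
LF_D = min(LS_G=21, LS_J=34) = 21; LS_D = 21−13 = 8
LF_C = min(LS_F=24, LS_G=21, LS_I=20) = 20; LS_C = 20−11 = 9
LF_B = min(LS_C=9, LS_D=8, LS_E=6, LS_F=24, LS_H=30) = 6; LS_B = 6−3 = 3
LF_A = min(LS_C=9, LS_D=8, LS_E=6, LS_H=30) = 6; LS_A = 6−6 = 0
Slack_F = LS_F − ES_F = 24 − 17 = 7

7 days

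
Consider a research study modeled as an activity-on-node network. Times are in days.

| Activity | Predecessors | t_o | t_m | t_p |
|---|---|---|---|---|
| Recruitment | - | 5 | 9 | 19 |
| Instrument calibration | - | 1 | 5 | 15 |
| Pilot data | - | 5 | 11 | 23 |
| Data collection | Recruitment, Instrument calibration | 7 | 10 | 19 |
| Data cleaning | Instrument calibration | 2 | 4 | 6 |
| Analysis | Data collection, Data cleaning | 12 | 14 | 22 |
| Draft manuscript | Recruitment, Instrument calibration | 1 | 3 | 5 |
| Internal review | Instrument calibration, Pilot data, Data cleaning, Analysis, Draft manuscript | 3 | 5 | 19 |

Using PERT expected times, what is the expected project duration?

43 days

te_Recruitment = (5 + 4·9 + 19)/6 = 60/6 = 10
te_Instrument calibration = (1 + 4·5 + 15)/6 = 36/6 = 6
te_Pilot data = (5 + 4·11 + 23)/6 = 72/6 = 12
te_Data collection = (7 + 4·10 + 19)/6 = 66/6 = 11
te_Data cleaning = (2 + 4·4 + 6)/6 = 24/6 = 4
te_Analysis = (12 + 4·14 + 22)/6 = 90/6 = 15
te_Draft manuscript = (1 + 4·3 + 5)/6 = 18/6 = 3
te_Internal review = (3 + 4·5 + 19)/6 = 42/6 = 7

Forward pass:
ES_Recruitment = 0; EF_Recruitment = 10
ES_Instrument calibration = 0; EF_Instrument calibration = 6
ES_Pilot data = 0; EF_Pilot data = 12
ES_Data collection = max(EF_Recruitment=10, EF_Instrument calibration=6) = 10; EF_Data collection = 10+11 = 21
ES_Data cleaning = 6; EF_Data cleaning = 6+4 = 10
ES_Analysis = max(EF_Data collection=21, EF_Data cleaning=10) = 21; EF_Analysis = 21+15 = 36
ES_Draft manuscript = max(EF_Recruitment=10, EF_Instrument calibration=6) = 10; EF_Draft manuscript = 10+3 = 13
ES_Internal review = max(EF_Instrument calibration=6, EF_Pilot data=12, EF_Data cleaning=10, EF_Analysis=36, EF_Draft manuscript=13) = 36; EF_Internal review = 36+7 = 43
Expected project duration μ = 43 days. Critical path: Recruitment → Data collection → Analysis → Internal review.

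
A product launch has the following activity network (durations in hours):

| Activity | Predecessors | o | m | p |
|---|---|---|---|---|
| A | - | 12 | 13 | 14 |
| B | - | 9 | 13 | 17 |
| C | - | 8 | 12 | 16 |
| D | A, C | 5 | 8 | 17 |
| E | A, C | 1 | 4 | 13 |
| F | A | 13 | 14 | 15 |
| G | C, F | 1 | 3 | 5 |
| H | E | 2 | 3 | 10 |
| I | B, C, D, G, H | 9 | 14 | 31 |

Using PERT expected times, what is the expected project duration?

46 hours

te_A = (12 + 4·13 + 14)/6 = 78/6 = 13
te_B = (9 + 4·13 + 17)/6 = 78/6 = 13
te_C = (8 + 4·12 + 16)/6 = 72/6 = 12
te_D = (5 + 4·8 + 17)/6 = 54/6 = 9
te_E = (1 + 4·4 + 13)/6 = 30/6 = 5
te_F = (13 + 4·14 + 15)/6 = 84/6 = 14
te_G = (1 + 4·3 + 5)/6 = 18/6 = 3
te_H = (2 + 4·3 + 10)/6 = 24/6 = 4
te_I = (9 + 4·14 + 31)/6 = 96/6 = 16

Forward pass:
ES_A = 0; EF_A = 13
ES_B = 0; EF_B = 13
ES_C = 0; EF_C = 12
ES_D = max(EF_A=13, EF_C=12) = 13; EF_D = 13+9 = 22
ES_E = max(EF_A=13, EF_C=12) = 13; EF_E = 13+5 = 18
ES_F = 13; EF_F = 13+14 = 27
ES_G = max(EF_C=12, EF_F=27) = 27; EF_G = 27+3 = 30
ES_H = 18; EF_H = 18+4 = 22
ES_I = max(EF_B=13, EF_C=12, EF_D=22, EF_G=30, EF_H=22) = 30; EF_I = 30+16 = 46
Expected project duration μ = 46 hours. Critical path: A → F → G → I.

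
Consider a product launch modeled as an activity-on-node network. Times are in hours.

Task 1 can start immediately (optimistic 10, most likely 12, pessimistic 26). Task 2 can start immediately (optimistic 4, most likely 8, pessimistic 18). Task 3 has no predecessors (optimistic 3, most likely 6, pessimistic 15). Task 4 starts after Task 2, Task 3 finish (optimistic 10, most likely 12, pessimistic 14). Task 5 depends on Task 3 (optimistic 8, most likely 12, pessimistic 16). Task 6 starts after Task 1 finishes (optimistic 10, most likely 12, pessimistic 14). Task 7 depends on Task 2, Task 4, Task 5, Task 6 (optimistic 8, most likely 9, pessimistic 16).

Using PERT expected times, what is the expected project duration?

te_Task 1 = (10 + 4·12 + 26)/6 = 84/6 = 14
te_Task 2 = (4 + 4·8 + 18)/6 = 54/6 = 9
te_Task 3 = (3 + 4·6 + 15)/6 = 42/6 = 7
te_Task 4 = (10 + 4·12 + 14)/6 = 72/6 = 12
te_Task 5 = (8 + 4·12 + 16)/6 = 72/6 = 12
te_Task 6 = (10 + 4·12 + 14)/6 = 72/6 = 12
te_Task 7 = (8 + 4·9 + 16)/6 = 60/6 = 10

Forward pass:
ES_Task 1 = 0; EF_Task 1 = 14
ES_Task 2 = 0; EF_Task 2 = 9
ES_Task 3 = 0; EF_Task 3 = 7
ES_Task 4 = max(EF_Task 2=9, EF_Task 3=7) = 9; EF_Task 4 = 9+12 = 21
ES_Task 5 = 7; EF_Task 5 = 7+12 = 19
ES_Task 6 = 14; EF_Task 6 = 14+12 = 26
ES_Task 7 = max(EF_Task 2=9, EF_Task 4=21, EF_Task 5=19, EF_Task 6=26) = 26; EF_Task 7 = 26+10 = 36
Expected project duration μ = 36 hours. Critical path: Task 1 → Task 6 → Task 7.

36 hours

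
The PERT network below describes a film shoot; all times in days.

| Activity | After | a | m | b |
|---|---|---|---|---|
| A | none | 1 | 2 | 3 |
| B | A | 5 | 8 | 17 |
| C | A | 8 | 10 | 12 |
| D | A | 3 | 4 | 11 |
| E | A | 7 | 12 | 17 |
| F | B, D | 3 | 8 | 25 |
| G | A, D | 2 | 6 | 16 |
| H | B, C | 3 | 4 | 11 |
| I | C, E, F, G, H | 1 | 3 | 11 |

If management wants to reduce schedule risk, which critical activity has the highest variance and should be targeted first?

F

te_A = (1 + 4·2 + 3)/6 = 12/6 = 2; σ²_A = ((3−1)/6)² = 0.111
te_B = (5 + 4·8 + 17)/6 = 54/6 = 9; σ²_B = ((17−5)/6)² = 4.000
te_C = (8 + 4·10 + 12)/6 = 60/6 = 10; σ²_C = ((12−8)/6)² = 0.444
te_D = (3 + 4·4 + 11)/6 = 30/6 = 5; σ²_D = ((11−3)/6)² = 1.778
te_E = (7 + 4·12 + 17)/6 = 72/6 = 12; σ²_E = ((17−7)/6)² = 2.778
te_F = (3 + 4·8 + 25)/6 = 60/6 = 10; σ²_F = ((25−3)/6)² = 13.444
te_G = (2 + 4·6 + 16)/6 = 42/6 = 7; σ²_G = ((16−2)/6)² = 5.444
te_H = (3 + 4·4 + 11)/6 = 30/6 = 5; σ²_H = ((11−3)/6)² = 1.778
te_I = (1 + 4·3 + 11)/6 = 24/6 = 4; σ²_I = ((11−1)/6)² = 2.778

Forward pass:
ES_A = 0; EF_A = 2
ES_B = 2; EF_B = 2+9 = 11
ES_C = 2; EF_C = 2+10 = 12
ES_D = 2; EF_D = 2+5 = 7
ES_E = 2; EF_E = 2+12 = 14
ES_F = max(EF_B=11, EF_D=7) = 11; EF_F = 11+10 = 21
ES_G = max(EF_A=2, EF_D=7) = 7; EF_G = 7+7 = 14
ES_H = max(EF_B=11, EF_C=12) = 12; EF_H = 12+5 = 17
ES_I = max(EF_C=12, EF_E=14, EF_F=21, EF_G=14, EF_H=17) = 21; EF_I = 21+4 = 25
Expected project duration μ = 25 days. Critical path: A → B → F → I.

Variances on critical path: σ²_A=0.111, σ²_B=4.000, σ²_F=13.444, σ²_I=2.778.
Largest is σ²_F = 13.444.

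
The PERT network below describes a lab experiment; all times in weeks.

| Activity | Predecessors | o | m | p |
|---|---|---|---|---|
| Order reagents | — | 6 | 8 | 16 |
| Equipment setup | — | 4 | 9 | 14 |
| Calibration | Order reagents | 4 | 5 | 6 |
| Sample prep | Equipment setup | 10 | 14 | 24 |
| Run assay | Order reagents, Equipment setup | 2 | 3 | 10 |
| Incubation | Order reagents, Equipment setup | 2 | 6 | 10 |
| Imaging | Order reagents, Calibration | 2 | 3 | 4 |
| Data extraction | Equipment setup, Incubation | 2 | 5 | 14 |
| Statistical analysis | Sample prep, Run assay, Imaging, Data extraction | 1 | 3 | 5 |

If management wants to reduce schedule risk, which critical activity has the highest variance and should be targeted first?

te_Order reagents = (6 + 4·8 + 16)/6 = 54/6 = 9; σ²_Order reagents = ((16−6)/6)² = 2.778
te_Equipment setup = (4 + 4·9 + 14)/6 = 54/6 = 9; σ²_Equipment setup = ((14−4)/6)² = 2.778
te_Calibration = (4 + 4·5 + 6)/6 = 30/6 = 5; σ²_Calibration = ((6−4)/6)² = 0.111
te_Sample prep = (10 + 4·14 + 24)/6 = 90/6 = 15; σ²_Sample prep = ((24−10)/6)² = 5.444
te_Run assay = (2 + 4·3 + 10)/6 = 24/6 = 4; σ²_Run assay = ((10−2)/6)² = 1.778
te_Incubation = (2 + 4·6 + 10)/6 = 36/6 = 6; σ²_Incubation = ((10−2)/6)² = 1.778
te_Imaging = (2 + 4·3 + 4)/6 = 18/6 = 3; σ²_Imaging = ((4−2)/6)² = 0.111
te_Data extraction = (2 + 4·5 + 14)/6 = 36/6 = 6; σ²_Data extraction = ((14−2)/6)² = 4.000
te_Statistical analysis = (1 + 4·3 + 5)/6 = 18/6 = 3; σ²_Statistical analysis = ((5−1)/6)² = 0.444

Forward pass:
ES_Order reagents = 0; EF_Order reagents = 9
ES_Equipment setup = 0; EF_Equipment setup = 9
ES_Calibration = 9; EF_Calibration = 9+5 = 14
ES_Sample prep = 9; EF_Sample prep = 9+15 = 24
ES_Run assay = max(EF_Order reagents=9, EF_Equipment setup=9) = 9; EF_Run assay = 9+4 = 13
ES_Incubation = max(EF_Order reagents=9, EF_Equipment setup=9) = 9; EF_Incubation = 9+6 = 15
ES_Imaging = max(EF_Order reagents=9, EF_Calibration=14) = 14; EF_Imaging = 14+3 = 17
ES_Data extraction = max(EF_Equipment setup=9, EF_Incubation=15) = 15; EF_Data extraction = 15+6 = 21
ES_Statistical analysis = max(EF_Sample prep=24, EF_Run assay=13, EF_Imaging=17, EF_Data extraction=21) = 24; EF_Statistical analysis = 24+3 = 27
Expected project duration μ = 27 weeks. Critical path: Equipment setup → Sample prep → Statistical analysis.

Variances on critical path: σ²_Equipment setup=2.778, σ²_Sample prep=5.444, σ²_Statistical analysis=0.444.
Largest is σ²_Sample prep = 5.444.

Sample prep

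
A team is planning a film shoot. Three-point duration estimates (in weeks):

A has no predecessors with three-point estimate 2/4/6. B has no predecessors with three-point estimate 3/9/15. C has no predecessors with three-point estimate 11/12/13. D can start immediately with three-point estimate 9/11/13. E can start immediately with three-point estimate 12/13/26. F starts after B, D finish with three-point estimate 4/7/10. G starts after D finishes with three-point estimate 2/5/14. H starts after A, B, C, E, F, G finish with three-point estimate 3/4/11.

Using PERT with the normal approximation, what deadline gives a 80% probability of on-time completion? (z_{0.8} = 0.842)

te_A = (2 + 4·4 + 6)/6 = 24/6 = 4; σ²_A = ((6−2)/6)² = 0.444
te_B = (3 + 4·9 + 15)/6 = 54/6 = 9; σ²_B = ((15−3)/6)² = 4.000
te_C = (11 + 4·12 + 13)/6 = 72/6 = 12; σ²_C = ((13−11)/6)² = 0.111
te_D = (9 + 4·11 + 13)/6 = 66/6 = 11; σ²_D = ((13−9)/6)² = 0.444
te_E = (12 + 4·13 + 26)/6 = 90/6 = 15; σ²_E = ((26−12)/6)² = 5.444
te_F = (4 + 4·7 + 10)/6 = 42/6 = 7; σ²_F = ((10−4)/6)² = 1.000
te_G = (2 + 4·5 + 14)/6 = 36/6 = 6; σ²_G = ((14−2)/6)² = 4.000
te_H = (3 + 4·4 + 11)/6 = 30/6 = 5; σ²_H = ((11−3)/6)² = 1.778

Forward pass:
ES_A = 0; EF_A = 4
ES_B = 0; EF_B = 9
ES_C = 0; EF_C = 12
ES_D = 0; EF_D = 11
ES_E = 0; EF_E = 15
ES_F = max(EF_B=9, EF_D=11) = 11; EF_F = 11+7 = 18
ES_G = 11; EF_G = 11+6 = 17
ES_H = max(EF_A=4, EF_B=9, EF_C=12, EF_E=15, EF_F=18, EF_G=17) = 18; EF_H = 18+5 = 23
Expected project duration μ = 23 weeks. Critical path: D → F → H.

Variance along critical path = 0.444 + 1.000 + 1.778 = 3.222; σ = 1.795 weeks.
D = μ + z·σ = 23 + 0.842·1.795 = 24.5 weeks

24.5 weeks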